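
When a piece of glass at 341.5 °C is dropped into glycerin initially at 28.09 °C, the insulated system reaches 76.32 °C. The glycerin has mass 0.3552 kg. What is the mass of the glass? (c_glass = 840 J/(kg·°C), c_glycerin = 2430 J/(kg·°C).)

m ≈ 0.187 kg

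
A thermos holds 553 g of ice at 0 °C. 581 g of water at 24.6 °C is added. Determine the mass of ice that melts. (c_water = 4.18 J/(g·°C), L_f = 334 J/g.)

m_melted ≈ 179 g

Heat available from the water dropping to 0 °C: 581×4.18×24.6 = 59743 J.
Fully melting the ice requires m_ice L_f = 553×334 = 184702 J.
Since 59743 < 184702 J, not all the ice melts; equilibrium is at 0 °C.
m_melted×334 = 59743  ⇒  m_melted ≈ 178.9 g.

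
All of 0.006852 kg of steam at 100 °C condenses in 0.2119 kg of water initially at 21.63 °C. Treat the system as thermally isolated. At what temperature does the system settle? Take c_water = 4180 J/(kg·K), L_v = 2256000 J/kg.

T_f ≈ 41.0 °C

Energy conservation, ΣQ = 0:
condense steam: −0.006852×2256000 = −15458
  condensed water 100 °C→T: 28.64(T − 100)
  water warms: 0.2119×4180×(T − 21.63) = 885.74(T − 21.63)
914.38 T = 15458 + 2864.1 + 19159 = 37481
T ≈ 40.99 °C — below 100 °C, confirming all the steam condensed.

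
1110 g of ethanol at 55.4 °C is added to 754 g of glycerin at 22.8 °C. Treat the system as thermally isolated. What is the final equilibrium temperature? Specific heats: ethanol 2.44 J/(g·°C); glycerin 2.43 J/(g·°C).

T_f ≈ 42.2 °C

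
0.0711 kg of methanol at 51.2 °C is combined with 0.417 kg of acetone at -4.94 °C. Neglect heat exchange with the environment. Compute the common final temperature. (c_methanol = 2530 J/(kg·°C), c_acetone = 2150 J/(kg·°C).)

T_f ≈ 4.4 °C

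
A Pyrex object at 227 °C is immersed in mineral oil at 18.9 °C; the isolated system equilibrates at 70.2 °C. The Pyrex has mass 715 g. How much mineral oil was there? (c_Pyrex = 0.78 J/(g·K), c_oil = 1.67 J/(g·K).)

m ≈ 1020 g

Conservation of energy gives ΣQ = 0:
715×0.78×(70.2 − 227) + m×1.67×(70.2 − 18.9) = 0
85.67 m = 87447
m = 87447/85.67 ≈ 1021 g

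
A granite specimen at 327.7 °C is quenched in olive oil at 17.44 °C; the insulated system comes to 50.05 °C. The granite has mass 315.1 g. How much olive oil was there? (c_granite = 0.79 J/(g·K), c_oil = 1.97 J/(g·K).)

Taking heat into each body as positive, Σ m c ΔT = 0:
315.1·0.79·(50.05 − 327.7) + m·1.97·(50.05 − 17.44) = 0
64.24 m = 69115
m = 69115/64.24 ≈ 1076 g

m ≈ 1080 g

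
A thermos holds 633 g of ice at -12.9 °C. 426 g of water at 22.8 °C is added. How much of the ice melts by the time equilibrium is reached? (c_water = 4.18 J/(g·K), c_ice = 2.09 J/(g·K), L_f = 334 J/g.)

Cooling the water to 0 °C releases 426·4.18·22.8 = 40600 J.
Warming the ice to 0 °C takes 633·2.09·12.9 = 17066 J, leaving 23533 J for melting.
Fully melting the ice requires m_ice L_f = 633·334 = 211422 J.
23533 J < 211422 J, so only part of the ice melts and the system sits at 0 °C.
m_melt = 23533 / L_f = 70.46 g.

m_melted ≈ 70.5 g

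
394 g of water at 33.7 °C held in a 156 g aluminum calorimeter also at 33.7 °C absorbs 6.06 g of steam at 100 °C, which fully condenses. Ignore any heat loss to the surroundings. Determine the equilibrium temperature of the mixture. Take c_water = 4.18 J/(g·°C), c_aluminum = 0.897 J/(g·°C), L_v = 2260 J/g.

Sum of m c ΔT and latent-heat terms is zero:
condense steam: −6.06·2260 = −13696; condensate cools 100→T: 6.06·4.18·(T − 100) = 25.33(T − 100); water warms: 394·4.18·(T − 33.7) = 1646.9(T − 33.7); cup: 139.93(T − 33.7)
1812.2 T = 13696 + 2533.1 + 60217 = 76446
T ≈ 42.18 °C — below 100 °C, confirming all the steam condensed.

T_f ≈ 42.2 °C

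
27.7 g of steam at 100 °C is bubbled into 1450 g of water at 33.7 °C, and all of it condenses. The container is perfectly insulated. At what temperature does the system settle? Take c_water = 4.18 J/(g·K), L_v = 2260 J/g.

T_f ≈ 45.1 °C

Heat gained plus heat lost sum to zero:
steam→water at 100 °C releases m L_v = 27.7·2260 = 62602; condensed water 100 °C→T: 115.79(T − 100); water warms: 1450·4.18·(T − 33.7) = 6061(T − 33.7)
6176.8 T = 62602 + 11579 + 204256 = 278436
T ≈ 45.08 °C — below 100 °C, confirming all the steam condensed.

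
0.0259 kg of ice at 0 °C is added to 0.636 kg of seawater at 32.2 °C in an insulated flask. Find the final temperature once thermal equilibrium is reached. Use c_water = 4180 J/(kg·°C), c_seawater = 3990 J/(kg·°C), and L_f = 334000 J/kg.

Heat gained plus heat lost sum to zero:
fusion: m_ice L_f = 0.0259·334000 = 8650.6; warm the meltwater: 108.26 T; seawater: 2537.6(T − 32.2)
2645.9 T = 81712 − 8650.6 = 73061
T ≈ 27.61 °C — above 0 °C, consistent with complete melting.

T_f ≈ 27.6 °C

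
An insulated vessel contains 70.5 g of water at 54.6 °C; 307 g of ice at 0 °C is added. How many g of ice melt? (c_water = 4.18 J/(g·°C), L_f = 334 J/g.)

Water can give up m c ΔT = 70.5·4.18·54.6 = 16090 J before reaching 0 °C.
To melt every bit of ice: 307·334 = 102538 J.
Since 16090 < 102538 J, not all the ice melts; equilibrium is at 0 °C.
m_melted·334 = 16090  ⇒  m_melted ≈ 48.17 g.

m_melted ≈ 48.2 g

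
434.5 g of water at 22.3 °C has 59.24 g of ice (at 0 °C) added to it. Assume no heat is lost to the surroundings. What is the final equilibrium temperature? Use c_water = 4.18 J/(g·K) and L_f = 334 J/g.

Energy conservation, ΣQ = 0:
melt ice: 59.24·334 = 19786; meltwater 0→T: 59.24·4.18·T = 247.62 T; water cools: 434.5·4.18·(T − 22.3) = 1816.2(T − 22.3)
2063.8 T = 40501 − 19786 = 20715
T ≈ 10.04 °C (positive, so assuming full melt was valid).

T_f ≈ 10.0 °C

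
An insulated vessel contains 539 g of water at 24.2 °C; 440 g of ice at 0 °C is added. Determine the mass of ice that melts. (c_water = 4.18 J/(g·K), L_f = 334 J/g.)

Water can give up m c ΔT = 539×4.18×24.2 = 54523 J before reaching 0 °C.
Melting all 440 g of ice would need 440×334 = 146960 J.
That's not enough to melt it all — equilibrium is at 0 °C with ice remaining.
Mass melted = 54523/334 ≈ 163.2 g.

m_melted ≈ 163 g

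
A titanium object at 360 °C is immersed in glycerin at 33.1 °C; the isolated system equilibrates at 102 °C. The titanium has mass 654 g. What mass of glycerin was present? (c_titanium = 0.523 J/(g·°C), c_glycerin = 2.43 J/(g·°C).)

m ≈ 527 g

|Q_titanium| = |Q_glycerin|:
654·0.523·(360 − 102) = m·2.43·(102 − 33.1)
167.43 m = 88247  ⇒  m ≈ 527.1 g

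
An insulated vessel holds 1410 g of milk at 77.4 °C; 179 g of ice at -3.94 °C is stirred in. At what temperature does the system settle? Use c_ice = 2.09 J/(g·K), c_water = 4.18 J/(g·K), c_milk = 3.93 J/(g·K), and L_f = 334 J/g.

Conservation of energy gives ΣQ = 0:
warm ice to 0 °C: 179·2.09·(0 − (-3.94)) = 1474
  melt ice: 179·334 = 59786
  warm the meltwater: 748.22 T
  milk: 5541.3(T − 77.4)
6289.5 T = 428897 − 61260 = 367637
T ≈ 58.45 °C (positive, so assuming full melt was valid).

T_f ≈ 58.5 °C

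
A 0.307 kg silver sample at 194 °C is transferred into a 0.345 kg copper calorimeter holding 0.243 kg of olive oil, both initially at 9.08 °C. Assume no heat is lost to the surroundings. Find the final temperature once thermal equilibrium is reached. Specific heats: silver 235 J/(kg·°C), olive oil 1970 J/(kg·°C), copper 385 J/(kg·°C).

T_f ≈ 28.6 °C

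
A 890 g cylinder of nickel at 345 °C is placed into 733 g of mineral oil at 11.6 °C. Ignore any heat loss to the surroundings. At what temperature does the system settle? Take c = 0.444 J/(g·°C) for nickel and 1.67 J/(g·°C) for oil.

T_f ≈ 93.0 °C

T_f is the heat-capacity-weighted average of the initial temperatures:
T_f = (395.16×345 + 1224.1×11.6) / (395.16 + 1224.1)
    = 150530 / 1619.3 ≈ 92.96 °C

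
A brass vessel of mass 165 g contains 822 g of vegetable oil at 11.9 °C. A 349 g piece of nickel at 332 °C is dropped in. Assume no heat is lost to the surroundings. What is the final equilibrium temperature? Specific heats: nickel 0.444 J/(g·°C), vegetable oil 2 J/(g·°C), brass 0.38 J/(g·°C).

T_f ≈ 38.5 °C

Setting the total heat transfer to zero:
349*0.444*(T − 332) + 822*2*(T − 11.9) + 165*0.38*(T − 11.9) = 0
154.96(T − 332) + 1644(T − 11.9) + 62.7(T − 11.9) = 0
(154.96 + 1644 + 62.7) T = 154.96*332 + 1644*11.9 + 62.7*11.9
T ≈ 38.54 °C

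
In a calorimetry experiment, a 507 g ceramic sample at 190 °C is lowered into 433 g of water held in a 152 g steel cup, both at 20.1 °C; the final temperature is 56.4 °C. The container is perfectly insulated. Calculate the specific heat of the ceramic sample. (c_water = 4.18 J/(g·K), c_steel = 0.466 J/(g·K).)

c ≈ 1.01 J/(g·K)

Setting the total heat transfer to zero:
507·c·(56.4 − 190) + 433·4.18·(56.4 − 20.1) + 152·0.466·(56.4 − 20.1) = 0
-67735 c = -68272
c = -68272/-67735 ≈ 1.008 J/(g·K)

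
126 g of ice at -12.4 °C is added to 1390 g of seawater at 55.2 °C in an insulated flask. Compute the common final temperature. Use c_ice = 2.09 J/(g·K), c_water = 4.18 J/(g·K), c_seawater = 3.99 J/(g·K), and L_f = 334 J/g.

Let T be the final temperature. ΣQ_i = 0:
warm ice to 0 °C: 126·2.09·(0 − (-12.4)) = 3265.4
  latent heat to melt: 126·334 = 42084
  meltwater 0→T: 126·4.18·T = 526.68 T
  seawater cools: 1390·3.99·(T − 55.2) = 5546.1(T − 55.2)
6072.8 T = 306145 − 45349 = 260795
T ≈ 42.94 °C (positive, so assuming full melt was valid).

T_f ≈ 42.9 °C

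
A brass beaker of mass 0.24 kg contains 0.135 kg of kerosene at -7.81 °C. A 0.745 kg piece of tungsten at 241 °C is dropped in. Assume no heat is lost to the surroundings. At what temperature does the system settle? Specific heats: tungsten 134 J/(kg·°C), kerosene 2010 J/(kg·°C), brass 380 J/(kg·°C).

T_f = Σ m_i c_i T_i / Σ m_i c_i:
T_f = (99.83·241 + 271.35·(-7.81) + 91.2·(-7.81)) / (99.83 + 271.35 + 91.2)
    = 21228 / 462.38 ≈ 45.91 °C

T_f ≈ 45.9 °C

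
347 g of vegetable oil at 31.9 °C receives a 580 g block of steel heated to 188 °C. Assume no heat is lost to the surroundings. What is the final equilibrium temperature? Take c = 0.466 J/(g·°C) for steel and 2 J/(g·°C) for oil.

Setting the total heat transfer to zero:
580×0.466×(T − 188) + 347×2×(T − 31.9) = 0
270.28(T − 188) + 694(T − 31.9) = 0
(270.28 + 694) T = 270.28×188 + 694×31.9
T = 72951/964.28 ≈ 75.65 °C

T_f ≈ 75.7 °C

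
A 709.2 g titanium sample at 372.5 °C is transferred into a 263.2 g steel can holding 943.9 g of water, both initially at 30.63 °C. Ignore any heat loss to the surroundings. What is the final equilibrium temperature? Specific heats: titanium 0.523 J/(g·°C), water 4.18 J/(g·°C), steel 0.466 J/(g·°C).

T_f ≈ 59.2 °C

With ΣQ=0 the equilibrium temperature is the m·c-weighted mean:
T_f = (370.91*372.5 + 3945.5*30.63 + 122.65*30.63) / (370.91 + 3945.5 + 122.65)
    = 262772 / 4439.1 ≈ 59.20 °C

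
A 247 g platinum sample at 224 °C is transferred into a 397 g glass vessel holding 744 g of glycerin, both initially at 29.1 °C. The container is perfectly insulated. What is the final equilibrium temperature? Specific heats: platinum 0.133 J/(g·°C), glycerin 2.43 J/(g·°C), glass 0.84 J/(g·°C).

T_f ≈ 32.0 °C

T_f = Σ m_i c_i T_i / Σ m_i c_i:
T_f = (32.85·224 + 1807.9·29.1 + 333.48·29.1) / (32.85 + 1807.9 + 333.48)
    = 69673 / 2174.3 ≈ 32.04 °C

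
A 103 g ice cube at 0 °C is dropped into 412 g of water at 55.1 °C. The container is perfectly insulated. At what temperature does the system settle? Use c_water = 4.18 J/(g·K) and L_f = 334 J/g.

T_f ≈ 28.1 °C

Energy conservation, ΣQ = 0:
latent heat to melt: 103·334 = 34402
  meltwater 0→T: 103·4.18·T = 430.54 T
  water cools: 412·4.18·(T − 55.1) = 1722.2(T − 55.1)
2152.7 T = 94891 − 34402 = 60489
T ≈ 28.10 °C. Since T > 0 °C, the all-ice-melts assumption holds.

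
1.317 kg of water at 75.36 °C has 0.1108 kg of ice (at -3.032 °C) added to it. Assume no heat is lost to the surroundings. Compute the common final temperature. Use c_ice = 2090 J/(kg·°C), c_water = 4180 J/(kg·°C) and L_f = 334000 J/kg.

T_f ≈ 63.2 °C

Taking heat into each body as positive, Σ m c ΔT = 0:
warm ice to 0 °C: 0.1108×2090×(0 − (-3.032)) = 702.13; fusion: m_ice L_f = 0.1108×334000 = 37007; warm the meltwater: 463.14 T; water cools: 1.317×4180×(T − 75.36) = 5505.1(T − 75.36)
5968.2 T = 414861 − 37709 = 377152
T ≈ 63.19 °C. Since T > 0 °C, the all-ice-melts assumption holds.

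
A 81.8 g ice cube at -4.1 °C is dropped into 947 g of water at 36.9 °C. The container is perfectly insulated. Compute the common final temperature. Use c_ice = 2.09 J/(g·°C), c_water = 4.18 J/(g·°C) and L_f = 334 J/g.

Energy balance with sensible and latent terms:
ice -4.1→0 °C: 81.8·2.09·4.1 = 700.94; latent heat to melt: 81.8·334 = 27321; warm the meltwater: 341.92 T; water cools: 947·4.18·(T − 36.9) = 3958.5(T − 36.9)
4300.4 T = 146067 − 28022 = 118045
T ≈ 27.45 °C (positive, so assuming full melt was valid).

T_f ≈ 27.4 °C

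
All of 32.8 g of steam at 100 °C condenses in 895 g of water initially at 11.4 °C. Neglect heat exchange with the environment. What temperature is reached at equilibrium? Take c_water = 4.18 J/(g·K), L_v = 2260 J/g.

Let T be the final temperature. ΣQ_i = 0:
steam→water at 100 °C releases m L_v = 32.8·2260 = 74128
  condensate cools 100→T: 32.8·4.18·(T − 100) = 137.1(T − 100)
  water warms: 895·4.18·(T − 11.4) = 3741.1(T − 11.4)
3878.2 T = 74128 + 13710 + 42649 = 130487
T ≈ 33.65 °C — below 100 °C, confirming all the steam condensed.

T_f ≈ 33.6 °C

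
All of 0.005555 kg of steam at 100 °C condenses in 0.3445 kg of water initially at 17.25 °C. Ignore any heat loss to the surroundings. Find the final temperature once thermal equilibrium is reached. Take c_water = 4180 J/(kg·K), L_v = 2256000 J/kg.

Sum of m c ΔT and latent-heat terms is zero:
condense steam: −0.005555×2256000 = −12532; condensate cools 100→T: 0.005555×4180×(T − 100) = 23.22(T − 100); water warms: 0.3445×4180×(T − 17.25) = 1440(T − 17.25)
1463.2 T = 12532 + 2322 + 24840 = 39694
T ≈ 27.13 °C, under the boiling point, so the assumption holds.

T_f ≈ 27.1 °C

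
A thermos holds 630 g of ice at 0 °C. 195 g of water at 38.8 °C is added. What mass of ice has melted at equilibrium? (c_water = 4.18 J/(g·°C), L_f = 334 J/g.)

Cooling the water to 0 °C releases 195·4.18·38.8 = 31626 J.
Fully melting the ice requires m_ice L_f = 630·334 = 210420 J.
31626 J < 210420 J, so only part of the ice melts and the system sits at 0 °C.
m_melt = 31626 / L_f = 94.69 g.

m_melted ≈ 94.7 g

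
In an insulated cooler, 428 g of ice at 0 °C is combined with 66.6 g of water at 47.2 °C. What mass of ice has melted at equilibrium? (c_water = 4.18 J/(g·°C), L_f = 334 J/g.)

Cooling the water to 0 °C releases 66.6×4.18×47.2 = 13140 J.
Fully melting the ice requires m_ice L_f = 428×334 = 142952 J.
Since 13140 < 142952 J, not all the ice melts; equilibrium is at 0 °C.
Mass melted = 13140/334 ≈ 39.34 g.

m_melted ≈ 39.3 g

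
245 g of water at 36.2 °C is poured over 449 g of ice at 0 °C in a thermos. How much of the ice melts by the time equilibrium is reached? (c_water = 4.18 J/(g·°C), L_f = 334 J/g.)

m_melted ≈ 111 g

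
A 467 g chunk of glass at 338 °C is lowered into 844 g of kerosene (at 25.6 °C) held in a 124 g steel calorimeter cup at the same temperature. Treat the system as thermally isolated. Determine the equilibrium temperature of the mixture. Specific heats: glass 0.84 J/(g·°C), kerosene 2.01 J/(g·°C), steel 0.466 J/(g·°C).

T_f ≈ 82.7 °C

Let T be the final temperature. ΣQ_i = 0:
467·0.84·(T − 338) + 844·2.01·(T − 25.6) + 124·0.466·(T − 25.6) = 0
392.28(T − 338) + 1696.4(T − 25.6) + 57.78(T − 25.6) = 0
(392.28 + 1696.4 + 57.78) T = 392.28·338 + 1696.4·25.6 + 57.78·25.6
T ≈ 82.69 °C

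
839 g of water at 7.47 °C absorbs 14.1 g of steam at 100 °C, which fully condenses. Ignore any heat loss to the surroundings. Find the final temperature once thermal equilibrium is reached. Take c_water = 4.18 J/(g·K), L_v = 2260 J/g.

Energy balance with sensible and latent terms:
steam→water at 100 °C releases m L_v = 14.1×2260 = 31866; condensate cools 100→T: 14.1×4.18×(T − 100) = 58.94(T − 100); water warms: 839×4.18×(T − 7.47) = 3507(T − 7.47)
3566 T = 31866 + 5893.8 + 26197 = 63957
T ≈ 17.94 °C (< 100 °C, so full condensation is consistent).

T_f ≈ 17.9 °C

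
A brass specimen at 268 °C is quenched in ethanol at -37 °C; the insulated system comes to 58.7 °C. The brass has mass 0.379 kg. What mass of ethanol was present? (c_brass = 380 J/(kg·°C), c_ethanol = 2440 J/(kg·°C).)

m ≈ 0.129 kg

|Q_brass| = |Q_ethanol|:
0.379×380×(268 − 58.7) = m×2440×(58.7 − (-37))
233508 m = 30143  ⇒  m ≈ 0.1291 kg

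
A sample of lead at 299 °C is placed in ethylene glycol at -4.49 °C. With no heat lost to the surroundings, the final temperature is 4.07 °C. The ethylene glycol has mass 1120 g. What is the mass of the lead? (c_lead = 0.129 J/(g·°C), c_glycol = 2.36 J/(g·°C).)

m ≈ 595 g

Net heat exchanged in the isolated system is zero:
m×0.129×(4.07 − 299) + 1120×2.36×(4.07 − (-4.49)) = 0
-38.05 m = -22626
m = -22626/-38.05 ≈ 594.7 g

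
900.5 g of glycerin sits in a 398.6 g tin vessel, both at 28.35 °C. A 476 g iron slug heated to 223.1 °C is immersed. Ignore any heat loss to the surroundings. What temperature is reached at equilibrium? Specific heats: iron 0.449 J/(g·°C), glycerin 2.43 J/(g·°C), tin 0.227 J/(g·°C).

Taking heat into each body as positive, Σ m c ΔT = 0:
476·0.449·(T − 223.1) + 900.5·2.43·(T − 28.35) + 398.6·0.227·(T − 28.35) = 0
213.72(T − 223.1) + 2188.2(T − 28.35) + 90.48(T − 28.35) = 0
2492.4 T = 112283
T = 112283/2492.4 ≈ 45.05 °C

T_f ≈ 45.0 °C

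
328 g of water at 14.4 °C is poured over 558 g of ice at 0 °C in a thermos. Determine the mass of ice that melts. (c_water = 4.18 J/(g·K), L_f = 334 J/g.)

m_melted ≈ 59.1 g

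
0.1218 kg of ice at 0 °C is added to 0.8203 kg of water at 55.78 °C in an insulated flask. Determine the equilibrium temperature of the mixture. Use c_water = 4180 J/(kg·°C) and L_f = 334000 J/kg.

Heat gained plus heat lost sum to zero:
latent heat to melt: 0.1218·334000 = 40681; warm the meltwater: 509.12 T; water cools: 0.8203·4180·(T − 55.78) = 3428.9(T − 55.78)
3938 T = 191261 − 40681 = 150580
T ≈ 38.24 °C — above 0 °C, consistent with complete melting.

T_f ≈ 38.2 °C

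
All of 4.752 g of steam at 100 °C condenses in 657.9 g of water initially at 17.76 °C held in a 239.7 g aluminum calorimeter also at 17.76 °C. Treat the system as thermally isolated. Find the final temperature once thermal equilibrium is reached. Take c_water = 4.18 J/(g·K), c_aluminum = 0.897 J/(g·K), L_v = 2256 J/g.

Net heat exchanged in the isolated system is zero:
steam→water at 100 °C releases m L_v = 4.752·2256 = 10721; condensed water 100 °C→T: 19.86(T − 100); water warms: 657.9·4.18·(T − 17.76) = 2750(T − 17.76); aluminum cup: 239.7·0.897·(T − 17.76) = 215.01(T − 17.76)
2984.9 T = 10721 + 1986.3 + 52659 = 65366
T ≈ 21.90 °C — below 100 °C, confirming all the steam condensed.

T_f ≈ 21.9 °C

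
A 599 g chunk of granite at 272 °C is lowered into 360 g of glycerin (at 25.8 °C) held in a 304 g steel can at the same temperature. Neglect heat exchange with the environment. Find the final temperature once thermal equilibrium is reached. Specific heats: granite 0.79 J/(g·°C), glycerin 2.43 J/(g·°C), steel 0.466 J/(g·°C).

Energy conservation, ΣQ = 0:
599·0.79·(T − 272) + 360·2.43·(T − 25.8) + 304·0.466·(T − 25.8) = 0
(473.21 + 874.8 + 141.66) T = 473.21·272 + 874.8·25.8 + 141.66·25.8
T = 154938/1489.7 ≈ 104.01 °C

T_f ≈ 104.0 °C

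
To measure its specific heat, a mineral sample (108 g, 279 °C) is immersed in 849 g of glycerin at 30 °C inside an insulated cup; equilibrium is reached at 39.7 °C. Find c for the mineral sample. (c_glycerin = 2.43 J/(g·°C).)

c ≈ 0.774 J/(g·°C)

Heat lost by the mineral sample = heat gained by the glycerin:
108×c×(279 − 39.7) = 849×2.43×(39.7 − 30)
25844 c = 20012  ⇒  c ≈ 0.7743 J/(g·°C)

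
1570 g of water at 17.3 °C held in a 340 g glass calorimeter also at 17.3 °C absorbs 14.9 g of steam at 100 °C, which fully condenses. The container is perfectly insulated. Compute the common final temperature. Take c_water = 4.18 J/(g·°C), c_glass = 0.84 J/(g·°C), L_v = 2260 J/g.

T_f ≈ 22.9 °C

Heat gained plus heat lost sum to zero:
steam→water at 100 °C releases m L_v = 14.9·2260 = 33674
  condensed water 100 °C→T: 62.28(T − 100)
  original water: 6562.6(T − 17.3)
  glass cup: 340·0.84·(T − 17.3) = 285.6(T − 17.3)
6910.5 T = 33674 + 6228.2 + 118474 = 158376
T ≈ 22.92 °C (< 100 °C, so full condensation is consistent).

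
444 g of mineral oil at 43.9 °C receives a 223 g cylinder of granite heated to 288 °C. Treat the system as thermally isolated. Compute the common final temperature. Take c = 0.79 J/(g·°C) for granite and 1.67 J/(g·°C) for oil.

T_f ≈ 90.8 °C

Set heat shed by the hot body equal to heat absorbed by the cold body:
223·0.79·(288 − T) = 444·1.67·(T − 43.9)
176.17(288 − T) = 741.48(T − 43.9)
917.65 T = 83288  ⇒  T ≈ 90.76 °C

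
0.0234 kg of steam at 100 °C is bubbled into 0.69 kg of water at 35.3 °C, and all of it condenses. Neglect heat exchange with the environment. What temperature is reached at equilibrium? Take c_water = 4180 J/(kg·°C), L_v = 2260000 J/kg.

T_f ≈ 55.2 °C

Energy conservation, ΣQ = 0:
steam→water at 100 °C releases m L_v = 0.0234×2260000 = 52884; condensed water 100 °C→T: 97.81(T − 100); water warms: 0.69×4180×(T − 35.3) = 2884.2(T − 35.3)
2982 T = 52884 + 9781.2 + 101812 = 164477
T ≈ 55.16 °C — below 100 °C, confirming all the steam condensed.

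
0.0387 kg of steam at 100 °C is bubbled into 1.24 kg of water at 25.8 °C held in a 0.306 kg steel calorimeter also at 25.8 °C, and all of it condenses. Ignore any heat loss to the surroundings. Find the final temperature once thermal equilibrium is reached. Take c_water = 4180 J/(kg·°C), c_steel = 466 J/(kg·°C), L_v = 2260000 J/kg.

T_f ≈ 43.9 °C

Heat gained plus heat lost sum to zero:
steam→water at 100 °C releases m L_v = 0.0387·2260000 = 87462; condensate cools 100→T: 0.0387·4180·(T − 100) = 161.77(T − 100); water warms: 1.24·4180·(T − 25.8) = 5183.2(T − 25.8); cup: 142.6(T − 25.8)
5487.6 T = 87462 + 16177 + 137406 = 241044
T ≈ 43.93 °C — below 100 °C, confirming all the steam condensed.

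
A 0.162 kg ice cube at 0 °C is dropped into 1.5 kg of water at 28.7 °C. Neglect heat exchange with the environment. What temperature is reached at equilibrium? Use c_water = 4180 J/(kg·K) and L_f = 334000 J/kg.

Sum of m c ΔT and latent-heat terms is zero:
latent heat to melt: 0.162·334000 = 54108
  meltwater 0→T: 0.162·4180·T = 677.16 T
  water cools: 1.5·4180·(T − 28.7) = 6270(T − 28.7)
6947.2 T = 179949 − 54108 = 125841
T ≈ 18.11 °C (positive, so assuming full melt was valid).

T_f ≈ 18.1 °C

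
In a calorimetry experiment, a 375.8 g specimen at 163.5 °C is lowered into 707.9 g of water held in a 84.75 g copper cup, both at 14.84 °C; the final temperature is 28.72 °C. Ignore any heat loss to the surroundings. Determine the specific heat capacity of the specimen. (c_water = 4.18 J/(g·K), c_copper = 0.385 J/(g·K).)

Energy conservation, ΣQ = 0:
375.8×c×(28.72 − 163.5) + 707.9×4.18×(28.72 − 14.84) + 84.75×0.385×(28.72 − 14.84) = 0
-50650 c = -41524
c = -41524/-50650 ≈ 0.8198 J/(g·K)

c ≈ 0.82 J/(g·K)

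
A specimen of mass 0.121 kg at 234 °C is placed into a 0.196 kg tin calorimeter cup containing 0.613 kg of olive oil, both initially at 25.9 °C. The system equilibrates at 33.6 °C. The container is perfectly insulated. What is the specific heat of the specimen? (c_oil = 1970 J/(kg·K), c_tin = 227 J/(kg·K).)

Energy conservation, ΣQ = 0:
0.121×c×(33.6 − 234) + 0.613×1970×(33.6 − 25.9) + 0.196×227×(33.6 − 25.9) = 0
-24.25 c = -9641.2
c = -9641.2/-24.25 ≈ 397.6 J/(kg·K)

c ≈ 398 J/(kg·K)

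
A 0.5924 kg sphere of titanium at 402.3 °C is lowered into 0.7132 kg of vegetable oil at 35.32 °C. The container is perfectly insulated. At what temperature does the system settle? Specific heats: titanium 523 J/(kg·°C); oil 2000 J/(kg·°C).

T_f ≈ 100.8 °C

Heat lost by the titanium equals heat gained by the oil:
0.5924*523*(402.3 − T) = 0.7132*2000*(T − 35.32)
309.83(402.3 − T) = 1426.4(T − 35.32)
1736.2 T = 175023  ⇒  T ≈ 100.81 °C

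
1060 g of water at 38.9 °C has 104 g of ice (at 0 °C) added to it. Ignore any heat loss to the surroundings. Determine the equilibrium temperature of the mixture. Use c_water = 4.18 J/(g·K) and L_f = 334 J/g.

T_f ≈ 28.3 °C

Let T be the final temperature. ΣQ_i = 0:
latent heat to melt: 104×334 = 34736
  warm the meltwater: 434.72 T
  water: 4430.8(T − 38.9)
4865.5 T = 172358 − 34736 = 137622
T ≈ 28.29 °C. Since T > 0 °C, the all-ice-melts assumption holds.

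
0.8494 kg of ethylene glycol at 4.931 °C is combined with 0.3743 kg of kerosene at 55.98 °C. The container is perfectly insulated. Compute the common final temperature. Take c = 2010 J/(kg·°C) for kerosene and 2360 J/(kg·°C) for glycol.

Conservation of energy gives ΣQ = 0:
0.3743×2010×(T − 55.98) + 0.8494×2360×(T − 4.931) = 0
752.34(T − 55.98) + 2004.6(T − 4.931) = 0
2756.9 T = 52001
T = 52001/2756.9 ≈ 18.86 °C

T_f ≈ 18.9 °C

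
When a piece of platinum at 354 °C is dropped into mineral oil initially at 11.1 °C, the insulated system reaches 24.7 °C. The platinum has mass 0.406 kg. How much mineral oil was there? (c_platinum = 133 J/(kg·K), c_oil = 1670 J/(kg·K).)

m ≈ 0.783 kg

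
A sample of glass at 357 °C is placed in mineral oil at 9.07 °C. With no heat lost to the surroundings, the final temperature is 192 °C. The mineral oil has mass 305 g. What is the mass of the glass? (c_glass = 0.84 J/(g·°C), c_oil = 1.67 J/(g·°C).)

m ≈ 672 g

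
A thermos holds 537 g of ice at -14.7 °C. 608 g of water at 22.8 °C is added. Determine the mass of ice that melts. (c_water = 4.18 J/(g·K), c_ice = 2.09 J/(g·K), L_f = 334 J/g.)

Cooling the water to 0 °C releases 608×4.18×22.8 = 57945 J.
Warming the ice to 0 °C takes 537×2.09×14.7 = 16498 J, leaving 41447 J for melting.
Fully melting the ice requires m_ice L_f = 537×334 = 179358 J.
41447 J < 179358 J, so only part of the ice melts and the system sits at 0 °C.
m_melt = 41447 / L_f = 124.1 g.

m_melted ≈ 124 g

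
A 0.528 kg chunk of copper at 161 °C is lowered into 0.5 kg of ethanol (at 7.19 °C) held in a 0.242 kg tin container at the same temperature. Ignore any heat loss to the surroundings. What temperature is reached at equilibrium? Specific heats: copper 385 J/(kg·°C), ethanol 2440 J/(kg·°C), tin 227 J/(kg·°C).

Heat gained plus heat lost sum to zero:
0.528*385*(T − 161) + 0.5*2440*(T − 7.19) + 0.242*227*(T − 7.19) = 0
1478.2 T = 41895
T ≈ 28.34 °C

T_f ≈ 28.3 °C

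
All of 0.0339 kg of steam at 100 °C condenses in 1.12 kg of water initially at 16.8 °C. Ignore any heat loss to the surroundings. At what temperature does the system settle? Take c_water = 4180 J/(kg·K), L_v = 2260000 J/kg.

T_f ≈ 35.1 °C

Let T be the final temperature. ΣQ_i = 0:
latent heat released on condensation: 0.0339·2260000 = 76614; condensate cools 100→T: 0.0339·4180·(T − 100) = 141.7(T − 100); original water: 4681.6(T − 16.8)
4823.3 T = 76614 + 14170 + 78651 = 169435
T ≈ 35.13 °C, under the boiling point, so the assumption holds.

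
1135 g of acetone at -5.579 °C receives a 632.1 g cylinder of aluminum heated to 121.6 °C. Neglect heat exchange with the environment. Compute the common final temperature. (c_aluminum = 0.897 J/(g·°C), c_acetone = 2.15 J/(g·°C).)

Set heat shed by the hot body equal to heat absorbed by the cold body:
632.1·0.897·(121.6 − T) = 1135·2.15·(T − (-5.579))
566.99(121.6 − T) = 2440.2(T − (-5.579))
3007.2 T = 55332  ⇒  T ≈ 18.40 °C

T_f ≈ 18.4 °C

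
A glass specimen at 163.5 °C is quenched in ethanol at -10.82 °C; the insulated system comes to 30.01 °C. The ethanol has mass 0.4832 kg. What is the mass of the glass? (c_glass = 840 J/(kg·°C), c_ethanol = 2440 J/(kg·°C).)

m ≈ 0.429 kg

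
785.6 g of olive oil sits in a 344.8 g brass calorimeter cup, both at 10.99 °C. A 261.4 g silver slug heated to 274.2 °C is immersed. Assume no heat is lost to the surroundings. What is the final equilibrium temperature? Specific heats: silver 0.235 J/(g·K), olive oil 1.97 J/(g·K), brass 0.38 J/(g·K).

T_f ≈ 20.3 °C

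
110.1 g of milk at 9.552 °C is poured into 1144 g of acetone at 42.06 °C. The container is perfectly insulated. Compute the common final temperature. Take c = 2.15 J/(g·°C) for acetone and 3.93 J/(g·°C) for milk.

T_f = Σ m_i c_i T_i / Σ m_i c_i:
T_f = (2459.6·42.06 + 432.69·9.552) / (2459.6 + 432.69)
    = 107584 / 2892.3 ≈ 37.20 °C

T_f ≈ 37.2 °C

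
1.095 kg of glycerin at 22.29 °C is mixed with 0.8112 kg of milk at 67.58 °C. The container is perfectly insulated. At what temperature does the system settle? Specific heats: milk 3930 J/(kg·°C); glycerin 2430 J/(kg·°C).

T_f ≈ 47.0 °C

Set heat shed by the hot body equal to heat absorbed by the cold body:
0.8112·3930·(67.58 − T) = 1.095·2430·(T − 22.29)
3188(67.58 − T) = 2660.8(T − 22.29)
5848.9 T = 274756  ⇒  T ≈ 46.98 °C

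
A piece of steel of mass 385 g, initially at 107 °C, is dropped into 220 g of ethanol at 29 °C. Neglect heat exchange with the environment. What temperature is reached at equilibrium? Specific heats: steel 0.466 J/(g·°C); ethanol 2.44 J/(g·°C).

T_f ≈ 48.5 °C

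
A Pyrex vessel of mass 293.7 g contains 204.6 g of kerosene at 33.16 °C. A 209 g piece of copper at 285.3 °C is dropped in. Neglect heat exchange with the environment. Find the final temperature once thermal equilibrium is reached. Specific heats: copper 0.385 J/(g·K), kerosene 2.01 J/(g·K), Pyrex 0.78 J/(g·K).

T_f ≈ 61.3 °C

Conservation of energy gives ΣQ = 0:
209×0.385×(T − 285.3) + 204.6×2.01×(T − 33.16) + 293.7×0.78×(T − 33.16) = 0
80.47(T − 285.3) + 411.25(T − 33.16) + 229.09(T − 33.16) = 0
(80.47 + 411.25 + 229.09) T = 80.47×285.3 + 411.25×33.16 + 229.09×33.16
T = 44190 / 720.8 = 61.3 °C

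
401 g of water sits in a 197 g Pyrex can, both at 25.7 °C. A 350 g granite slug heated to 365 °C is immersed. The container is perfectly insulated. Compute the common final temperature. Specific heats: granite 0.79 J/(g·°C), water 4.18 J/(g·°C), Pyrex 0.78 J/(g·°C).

T_f ≈ 70.2 °C

Conservation of energy gives ΣQ = 0:
350·0.79·(T − 365) + 401·4.18·(T − 25.7) + 197·0.78·(T − 25.7) = 0
(276.5 + 1676.2 + 153.66) T = 276.5·365 + 1676.2·25.7 + 153.66·25.7
T = 147949/2106.3 ≈ 70.24 °C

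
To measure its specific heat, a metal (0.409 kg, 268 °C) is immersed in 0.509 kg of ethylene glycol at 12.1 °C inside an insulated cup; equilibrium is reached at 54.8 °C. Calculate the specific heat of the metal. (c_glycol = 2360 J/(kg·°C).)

Conservation of energy gives ΣQ = 0:
0.409·c·(54.8 − 268) + 0.509·2360·(54.8 − 12.1) = 0
-87.2 c = -51293
c = -51293/-87.2 ≈ 588.2 J/(kg·°C)

c ≈ 588 J/(kg·°C)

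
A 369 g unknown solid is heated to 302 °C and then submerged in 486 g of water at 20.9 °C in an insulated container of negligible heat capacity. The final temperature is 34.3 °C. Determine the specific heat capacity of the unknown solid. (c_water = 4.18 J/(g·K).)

Heat lost by the unknown solid = heat gained by the water:
369·c·(302 − 34.3) = 486·4.18·(34.3 − 20.9)
98781 c = 27222  ⇒  c ≈ 0.2756 J/(g·K)

c ≈ 0.276 J/(g·K)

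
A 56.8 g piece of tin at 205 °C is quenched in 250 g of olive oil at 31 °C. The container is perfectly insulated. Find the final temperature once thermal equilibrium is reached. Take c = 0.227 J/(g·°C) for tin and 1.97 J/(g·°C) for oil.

T_f ≈ 35.4 °C

Taking heat into each body as positive, Σ m c ΔT = 0:
56.8·0.227·(T − 205) + 250·1.97·(T − 31) = 0
12.89(T − 205) + 492.5(T − 31) = 0
505.39 T = 17911
T = 17911/505.39 ≈ 35.44 °C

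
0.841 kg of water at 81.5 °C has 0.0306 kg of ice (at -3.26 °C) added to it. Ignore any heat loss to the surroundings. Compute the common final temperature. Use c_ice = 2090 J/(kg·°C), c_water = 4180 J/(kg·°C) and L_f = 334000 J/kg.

Let T be the final temperature. ΣQ_i = 0:
warm ice to 0 °C: 0.0306·2090·(0 − (-3.26)) = 208.49; latent heat to melt: 0.0306·334000 = 10220; meltwater 0→T: 0.0306·4180·T = 127.91 T; water cools: 0.841·4180·(T − 81.5) = 3515.4(T − 81.5)
3643.3 T = 286503 − 10429 = 276075
T ≈ 75.78 °C — above 0 °C, consistent with complete melting.

T_f ≈ 75.8 °C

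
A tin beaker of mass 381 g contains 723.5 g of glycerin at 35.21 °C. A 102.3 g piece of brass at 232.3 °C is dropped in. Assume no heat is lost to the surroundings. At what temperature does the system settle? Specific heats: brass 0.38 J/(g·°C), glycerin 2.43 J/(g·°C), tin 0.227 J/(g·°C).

T_f ≈ 39.3 °C

T_f is the heat-capacity-weighted average of the initial temperatures:
T_f = (38.87·232.3 + 1758.1·35.21 + 86.49·35.21) / (38.87 + 1758.1 + 86.49)
    = 73979 / 1883.5 ≈ 39.28 °C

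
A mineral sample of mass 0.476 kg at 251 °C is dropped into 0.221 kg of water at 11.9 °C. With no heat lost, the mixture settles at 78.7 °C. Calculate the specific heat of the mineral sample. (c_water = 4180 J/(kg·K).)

Let T be the final temperature. ΣQ_i = 0:
0.476·c·(78.7 − 251) + 0.221·4180·(78.7 − 11.9) = 0
-82.01 c = -61709
c = -61709/-82.01 ≈ 752.4 J/(kg·K)

c ≈ 752 J/(kg·K)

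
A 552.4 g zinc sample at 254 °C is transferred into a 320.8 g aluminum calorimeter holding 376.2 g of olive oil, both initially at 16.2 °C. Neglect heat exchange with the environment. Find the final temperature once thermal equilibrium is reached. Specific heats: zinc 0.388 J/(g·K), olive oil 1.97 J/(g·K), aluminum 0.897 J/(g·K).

Energy conservation, ΣQ = 0:
552.4×0.388×(T − 254) + 376.2×1.97×(T − 16.2) + 320.8×0.897×(T − 16.2) = 0
(214.33 + 741.11 + 287.76) T = 214.33×254 + 741.11×16.2 + 287.76×16.2
T = 71108/1243.2 ≈ 57.20 °C

T_f ≈ 57.2 °C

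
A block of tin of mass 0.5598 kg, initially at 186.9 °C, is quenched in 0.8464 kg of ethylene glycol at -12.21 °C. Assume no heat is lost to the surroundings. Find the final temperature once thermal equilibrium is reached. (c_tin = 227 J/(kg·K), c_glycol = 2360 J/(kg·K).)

T_f ≈ -0.3 °C

Taking heat into each body as positive, Σ m c ΔT = 0:
0.5598*227*(T − 186.9) + 0.8464*2360*(T − (-12.21)) = 0
(127.07 + 1997.5) T = 127.07*186.9 + 1997.5*(-12.21)
T = -639.28 / 2124.6 = -0.301 °C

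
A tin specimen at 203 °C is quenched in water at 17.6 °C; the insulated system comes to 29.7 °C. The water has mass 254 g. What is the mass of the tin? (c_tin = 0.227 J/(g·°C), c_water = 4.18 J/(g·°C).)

m ≈ 327 g

|Q_tin| = |Q_water|:
m×0.227×(203 − 29.7) = 254×4.18×(29.7 − 17.6)
39.34 m = 12847  ⇒  m ≈ 326.6 g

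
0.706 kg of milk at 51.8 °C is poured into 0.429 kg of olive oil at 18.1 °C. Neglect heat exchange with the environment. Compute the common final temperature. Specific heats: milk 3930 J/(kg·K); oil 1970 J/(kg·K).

Setting the total heat transfer to zero:
0.706*3930*(T − 51.8) + 0.429*1970*(T − 18.1) = 0
2774.6(T − 51.8) + 845.13(T − 18.1) = 0
3619.7 T = 159020
T = 159020 / 3619.7 = 43.9 °C

T_f ≈ 43.9 °C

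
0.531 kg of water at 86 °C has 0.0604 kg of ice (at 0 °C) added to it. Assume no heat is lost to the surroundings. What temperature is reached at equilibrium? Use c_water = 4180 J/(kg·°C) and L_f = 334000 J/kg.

Heat gained plus heat lost sum to zero:
latent heat to melt: 0.0604·334000 = 20174; warm the meltwater: 252.47 T; water: 2219.6(T − 86)
2472.1 T = 190884 − 20174 = 170710
T ≈ 69.06 °C — above 0 °C, consistent with complete melting.

T_f ≈ 69.1 °C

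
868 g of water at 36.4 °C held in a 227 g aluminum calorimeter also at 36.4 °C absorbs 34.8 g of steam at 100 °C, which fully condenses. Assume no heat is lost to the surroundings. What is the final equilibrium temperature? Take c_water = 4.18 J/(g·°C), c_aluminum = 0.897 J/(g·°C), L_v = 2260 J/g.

T_f ≈ 58.5 °C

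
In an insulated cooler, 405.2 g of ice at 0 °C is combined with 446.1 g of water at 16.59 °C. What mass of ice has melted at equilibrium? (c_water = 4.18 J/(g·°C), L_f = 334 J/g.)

Water can give up m c ΔT = 446.1×4.18×16.59 = 30935 J before reaching 0 °C.
Fully melting the ice requires m_ice L_f = 405.2×334 = 135337 J.
Since 30935 < 135337 J, not all the ice melts; equilibrium is at 0 °C.
m_melt = 30935 / L_f = 92.62 g.

m_melted ≈ 92.6 g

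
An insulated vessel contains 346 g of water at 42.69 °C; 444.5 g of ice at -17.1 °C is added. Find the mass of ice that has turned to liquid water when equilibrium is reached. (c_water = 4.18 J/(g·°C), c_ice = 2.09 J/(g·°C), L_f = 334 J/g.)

m_melted ≈ 137 g

Heat available from the water dropping to 0 °C: 346·4.18·42.69 = 61742 J.
Warming the ice to 0 °C takes 444.5·2.09·17.1 = 15886 J, leaving 45856 J for melting.
Fully melting the ice requires m_ice L_f = 444.5·334 = 148463 J.
Since 45856 < 148463 J, not all the ice melts; equilibrium is at 0 °C.
Mass melted = 45856/334 ≈ 137.3 g.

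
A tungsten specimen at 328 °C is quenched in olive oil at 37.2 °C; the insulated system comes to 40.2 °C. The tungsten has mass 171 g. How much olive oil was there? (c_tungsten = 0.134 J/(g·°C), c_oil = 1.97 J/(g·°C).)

m ≈ 1120 g

|Q_tungsten| = |Q_oil|:
171×0.134×(328 − 40.2) = m×1.97×(40.2 − 37.2)
5.91 m = 6594.6  ⇒  m ≈ 1116 g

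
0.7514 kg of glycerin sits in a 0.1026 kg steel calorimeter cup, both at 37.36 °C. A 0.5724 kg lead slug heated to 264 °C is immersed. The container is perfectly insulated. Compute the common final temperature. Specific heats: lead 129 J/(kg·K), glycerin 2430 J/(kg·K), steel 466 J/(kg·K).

T_f ≈ 46.0 °C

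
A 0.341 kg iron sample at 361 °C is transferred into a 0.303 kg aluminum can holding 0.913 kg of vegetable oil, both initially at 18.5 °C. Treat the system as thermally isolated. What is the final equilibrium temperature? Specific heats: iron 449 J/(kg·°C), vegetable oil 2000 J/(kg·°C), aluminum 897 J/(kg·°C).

T_f ≈ 41.8 °C

Setting the total heat transfer to zero:
0.341·449·(T − 361) + 0.913·2000·(T − 18.5) + 0.303·897·(T − 18.5) = 0
153.11(T − 361) + 1826(T − 18.5) + 271.79(T − 18.5) = 0
(153.11 + 1826 + 271.79) T = 153.11·361 + 1826·18.5 + 271.79·18.5
T = 94081 / 2250.9 = 41.8 °C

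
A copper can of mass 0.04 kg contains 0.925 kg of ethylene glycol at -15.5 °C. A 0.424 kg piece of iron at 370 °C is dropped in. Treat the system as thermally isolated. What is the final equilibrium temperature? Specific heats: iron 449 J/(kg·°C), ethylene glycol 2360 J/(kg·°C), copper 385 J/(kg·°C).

Energy conservation, ΣQ = 0:
0.424·449·(T − 370) + 0.925·2360·(T − (-15.5)) + 0.04·385·(T − (-15.5)) = 0
190.38(T − 370) + 2183(T − (-15.5)) + 15.4(T − (-15.5)) = 0
(190.38 + 2183 + 15.4) T = 190.38·370 + 2183·(-15.5) + 15.4·(-15.5)
T ≈ 15.22 °C

T_f ≈ 15.2 °C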